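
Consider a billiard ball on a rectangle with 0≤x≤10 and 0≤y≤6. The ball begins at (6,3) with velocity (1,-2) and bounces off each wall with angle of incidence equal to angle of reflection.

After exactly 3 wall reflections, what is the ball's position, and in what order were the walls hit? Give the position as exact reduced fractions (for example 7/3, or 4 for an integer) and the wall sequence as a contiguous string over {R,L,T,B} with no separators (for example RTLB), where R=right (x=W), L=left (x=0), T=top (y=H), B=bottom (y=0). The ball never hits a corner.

Final position: (19/2,6)
Wall sequence: BRT

1. t=3/2 → B at (15/2,0); v=(1,2)
2. t=5/2 → R at (10,5); v=(-1,2)
3. t=1/2 → T at (19/2,6); v=(-1,-2)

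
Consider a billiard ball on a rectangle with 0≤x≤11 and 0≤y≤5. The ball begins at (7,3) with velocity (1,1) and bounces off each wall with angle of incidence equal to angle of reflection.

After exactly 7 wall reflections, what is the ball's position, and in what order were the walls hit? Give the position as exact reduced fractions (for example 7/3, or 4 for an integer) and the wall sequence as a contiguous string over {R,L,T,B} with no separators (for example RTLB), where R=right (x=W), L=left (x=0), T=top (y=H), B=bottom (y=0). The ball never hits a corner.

1. t=2 → T at (9,5); v=(1,-1)
2. t=2 → R at (11,3); v=(-1,-1)
3. t=3 → B at (8,0); v=(-1,1)
4. t=5 → T at (3,5); v=(-1,-1)
5. t=3 → L at (0,2); v=(1,-1)
6. t=2 → B at (2,0); v=(1,1)
7. t=5 → T at (7,5); v=(1,-1)

Final position: (7,5)
Wall sequence: TRBTLBT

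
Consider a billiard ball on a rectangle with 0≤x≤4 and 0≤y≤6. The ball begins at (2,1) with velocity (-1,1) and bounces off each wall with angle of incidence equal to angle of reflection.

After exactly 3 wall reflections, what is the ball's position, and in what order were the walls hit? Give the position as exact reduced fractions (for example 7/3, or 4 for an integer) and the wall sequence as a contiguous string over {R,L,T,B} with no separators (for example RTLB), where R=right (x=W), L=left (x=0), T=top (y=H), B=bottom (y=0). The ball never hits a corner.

Final position: (4,5)
Wall sequence: LTR

1. t=2 → L at (0,3); v=(1,1)
2. t=3 → T at (3,6); v=(1,-1)
3. t=1 → R at (4,5); v=(-1,-1)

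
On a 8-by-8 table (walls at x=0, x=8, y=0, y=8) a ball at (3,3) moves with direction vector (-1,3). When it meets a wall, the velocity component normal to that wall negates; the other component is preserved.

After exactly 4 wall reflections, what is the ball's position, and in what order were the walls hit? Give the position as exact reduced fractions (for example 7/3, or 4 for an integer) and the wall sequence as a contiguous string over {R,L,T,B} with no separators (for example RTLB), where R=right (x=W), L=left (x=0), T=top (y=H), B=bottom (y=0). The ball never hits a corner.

1. t=5/3 → T at (4/3,8); v=(-1,-3)
2. t=4/3 → L at (0,4); v=(1,-3)
3. t=4/3 → B at (4/3,0); v=(1,3)
4. t=8/3 → T at (4,8); v=(1,-3)

Final position: (4,8)
Wall sequence: TLBT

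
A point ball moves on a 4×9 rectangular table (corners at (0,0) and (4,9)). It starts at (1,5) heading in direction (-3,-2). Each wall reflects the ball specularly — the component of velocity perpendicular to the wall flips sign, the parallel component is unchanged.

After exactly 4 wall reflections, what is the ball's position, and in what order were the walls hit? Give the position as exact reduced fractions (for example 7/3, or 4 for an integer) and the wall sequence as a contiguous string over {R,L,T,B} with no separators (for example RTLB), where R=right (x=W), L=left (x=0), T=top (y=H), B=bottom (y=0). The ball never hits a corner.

1. t=1/3 → L at (0,13/3); v=(3,-2)
2. t=4/3 → R at (4,5/3); v=(-3,-2)
3. t=5/6 → B at (3/2,0); v=(-3,2)
4. t=1/2 → L at (0,1); v=(3,2)

Final position: (0,1)
Wall sequence: LRBL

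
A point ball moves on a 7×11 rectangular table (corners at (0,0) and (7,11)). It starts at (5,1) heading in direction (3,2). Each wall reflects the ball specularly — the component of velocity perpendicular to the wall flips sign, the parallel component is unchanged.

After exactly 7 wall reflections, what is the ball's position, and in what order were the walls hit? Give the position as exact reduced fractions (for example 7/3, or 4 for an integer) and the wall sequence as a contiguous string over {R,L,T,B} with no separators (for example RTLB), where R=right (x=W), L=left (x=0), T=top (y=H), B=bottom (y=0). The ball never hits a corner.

Final position: (11/2,0)
Wall sequence: RLTRLRB

1. t=2/3 → R at (7,7/3); v=(-3,2)
2. t=7/3 → L at (0,7); v=(3,2)
3. t=2 → T at (6,11); v=(3,-2)
4. t=1/3 → R at (7,31/3); v=(-3,-2)
5. t=7/3 → L at (0,17/3); v=(3,-2)
6. t=7/3 → R at (7,1); v=(-3,-2)
7. t=1/2 → B at (11/2,0); v=(-3,2)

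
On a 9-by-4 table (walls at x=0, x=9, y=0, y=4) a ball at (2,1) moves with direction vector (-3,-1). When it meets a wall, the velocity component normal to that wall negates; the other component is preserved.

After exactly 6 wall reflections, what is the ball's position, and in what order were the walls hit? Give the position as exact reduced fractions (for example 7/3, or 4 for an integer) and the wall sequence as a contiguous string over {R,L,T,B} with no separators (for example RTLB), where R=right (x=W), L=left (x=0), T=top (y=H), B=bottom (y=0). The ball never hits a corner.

Final position: (7,0)
Wall sequence: LBRTLB

1. t=2/3 → L at (0,1/3); v=(3,-1)
2. t=1/3 → B at (1,0); v=(3,1)
3. t=8/3 → R at (9,8/3); v=(-3,1)
4. t=4/3 → T at (5,4); v=(-3,-1)
5. t=5/3 → L at (0,7/3); v=(3,-1)
6. t=7/3 → B at (7,0); v=(3,1)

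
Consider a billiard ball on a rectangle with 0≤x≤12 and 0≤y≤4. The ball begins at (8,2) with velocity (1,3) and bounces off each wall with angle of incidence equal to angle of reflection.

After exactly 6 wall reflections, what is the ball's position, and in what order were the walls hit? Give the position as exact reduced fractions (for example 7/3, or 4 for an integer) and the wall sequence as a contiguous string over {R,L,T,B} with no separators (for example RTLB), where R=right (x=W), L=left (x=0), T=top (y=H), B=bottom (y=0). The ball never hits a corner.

1. t=2/3 → T at (26/3,4); v=(1,-3)
2. t=4/3 → B at (10,0); v=(1,3)
3. t=4/3 → T at (34/3,4); v=(1,-3)
4. t=2/3 → R at (12,2); v=(-1,-3)
5. t=2/3 → B at (34/3,0); v=(-1,3)
6. t=4/3 → T at (10,4); v=(-1,-3)

Final position: (10,4)
Wall sequence: TBTRBT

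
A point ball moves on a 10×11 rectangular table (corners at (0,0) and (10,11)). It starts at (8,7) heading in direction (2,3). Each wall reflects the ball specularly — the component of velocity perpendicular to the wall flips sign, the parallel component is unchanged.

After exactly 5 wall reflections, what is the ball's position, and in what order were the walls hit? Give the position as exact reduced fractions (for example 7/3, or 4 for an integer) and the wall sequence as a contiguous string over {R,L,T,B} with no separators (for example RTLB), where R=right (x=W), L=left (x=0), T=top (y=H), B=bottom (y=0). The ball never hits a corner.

Final position: (16/3,11)
Wall sequence: RTBLT

1. t=1 → R at (10,10); v=(-2,3)
2. t=1/3 → T at (28/3,11); v=(-2,-3)
3. t=11/3 → B at (2,0); v=(-2,3)
4. t=1 → L at (0,3); v=(2,3)
5. t=8/3 → T at (16/3,11); v=(2,-3)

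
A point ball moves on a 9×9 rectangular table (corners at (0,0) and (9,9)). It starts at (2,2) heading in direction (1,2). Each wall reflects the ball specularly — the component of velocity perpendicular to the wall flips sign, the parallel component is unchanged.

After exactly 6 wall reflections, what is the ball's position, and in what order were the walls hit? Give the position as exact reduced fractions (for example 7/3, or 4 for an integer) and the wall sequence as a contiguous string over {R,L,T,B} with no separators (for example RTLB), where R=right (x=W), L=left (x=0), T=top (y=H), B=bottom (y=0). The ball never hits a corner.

Final position: (1,0)
Wall sequence: TRBTLB

1. t=7/2 → T at (11/2,9); v=(1,-2)
2. t=7/2 → R at (9,2); v=(-1,-2)
3. t=1 → B at (8,0); v=(-1,2)
4. t=9/2 → T at (7/2,9); v=(-1,-2)
5. t=7/2 → L at (0,2); v=(1,-2)
6. t=1 → B at (1,0); v=(1,2)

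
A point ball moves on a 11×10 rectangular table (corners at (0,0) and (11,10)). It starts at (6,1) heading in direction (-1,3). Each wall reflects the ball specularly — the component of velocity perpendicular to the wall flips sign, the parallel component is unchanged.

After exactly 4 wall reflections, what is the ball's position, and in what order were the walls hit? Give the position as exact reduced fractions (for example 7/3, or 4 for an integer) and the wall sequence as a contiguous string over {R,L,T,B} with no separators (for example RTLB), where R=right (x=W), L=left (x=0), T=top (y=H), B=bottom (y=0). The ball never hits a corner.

1. t=3 → T at (3,10); v=(-1,-3)
2. t=3 → L at (0,1); v=(1,-3)
3. t=1/3 → B at (1/3,0); v=(1,3)
4. t=10/3 → T at (11/3,10); v=(1,-3)

Final position: (11/3,10)
Wall sequence: TLBT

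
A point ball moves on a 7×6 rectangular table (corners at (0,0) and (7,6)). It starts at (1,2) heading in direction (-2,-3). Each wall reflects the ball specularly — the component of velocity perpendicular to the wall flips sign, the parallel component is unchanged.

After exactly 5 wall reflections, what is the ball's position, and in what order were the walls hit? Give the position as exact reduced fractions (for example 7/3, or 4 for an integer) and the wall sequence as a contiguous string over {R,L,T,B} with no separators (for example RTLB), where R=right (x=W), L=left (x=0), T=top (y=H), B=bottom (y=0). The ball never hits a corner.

Final position: (17/3,0)
Wall sequence: LBTRB

1. t=1/2 → L at (0,1/2); v=(2,-3)
2. t=1/6 → B at (1/3,0); v=(2,3)
3. t=2 → T at (13/3,6); v=(2,-3)
4. t=4/3 → R at (7,2); v=(-2,-3)
5. t=2/3 → B at (17/3,0); v=(-2,3)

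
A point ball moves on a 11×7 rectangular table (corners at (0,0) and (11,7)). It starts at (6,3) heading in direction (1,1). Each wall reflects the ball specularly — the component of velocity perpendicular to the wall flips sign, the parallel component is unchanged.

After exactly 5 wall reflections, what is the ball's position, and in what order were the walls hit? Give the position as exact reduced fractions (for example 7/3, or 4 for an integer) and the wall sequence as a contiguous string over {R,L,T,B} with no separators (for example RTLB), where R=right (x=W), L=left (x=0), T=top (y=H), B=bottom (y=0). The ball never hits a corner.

1. t=4 → T at (10,7); v=(1,-1)
2. t=1 → R at (11,6); v=(-1,-1)
3. t=6 → B at (5,0); v=(-1,1)
4. t=5 → L at (0,5); v=(1,1)
5. t=2 → T at (2,7); v=(1,-1)

Final position: (2,7)
Wall sequence: TRBLT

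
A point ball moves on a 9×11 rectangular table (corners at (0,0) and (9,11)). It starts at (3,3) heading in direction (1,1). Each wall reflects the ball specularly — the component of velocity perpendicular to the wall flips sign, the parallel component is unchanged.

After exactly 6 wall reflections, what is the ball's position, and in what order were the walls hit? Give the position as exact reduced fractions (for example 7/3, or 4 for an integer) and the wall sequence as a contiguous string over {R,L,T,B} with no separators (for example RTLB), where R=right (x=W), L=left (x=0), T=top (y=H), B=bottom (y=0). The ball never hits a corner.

Final position: (3,11)
Wall sequence: RTLBRT

1. t=6 → R at (9,9); v=(-1,1)
2. t=2 → T at (7,11); v=(-1,-1)
3. t=7 → L at (0,4); v=(1,-1)
4. t=4 → B at (4,0); v=(1,1)
5. t=5 → R at (9,5); v=(-1,1)
6. t=6 → T at (3,11); v=(-1,-1)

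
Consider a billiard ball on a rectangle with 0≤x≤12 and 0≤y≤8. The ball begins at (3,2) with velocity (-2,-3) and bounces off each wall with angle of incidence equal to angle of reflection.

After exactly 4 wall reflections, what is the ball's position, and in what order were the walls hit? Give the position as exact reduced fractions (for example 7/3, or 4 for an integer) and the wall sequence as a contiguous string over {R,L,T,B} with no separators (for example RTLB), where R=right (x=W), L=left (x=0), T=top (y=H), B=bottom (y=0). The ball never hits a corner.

1. t=2/3 → B at (5/3,0); v=(-2,3)
2. t=5/6 → L at (0,5/2); v=(2,3)
3. t=11/6 → T at (11/3,8); v=(2,-3)
4. t=8/3 → B at (9,0); v=(2,3)

Final position: (9,0)
Wall sequence: BLTB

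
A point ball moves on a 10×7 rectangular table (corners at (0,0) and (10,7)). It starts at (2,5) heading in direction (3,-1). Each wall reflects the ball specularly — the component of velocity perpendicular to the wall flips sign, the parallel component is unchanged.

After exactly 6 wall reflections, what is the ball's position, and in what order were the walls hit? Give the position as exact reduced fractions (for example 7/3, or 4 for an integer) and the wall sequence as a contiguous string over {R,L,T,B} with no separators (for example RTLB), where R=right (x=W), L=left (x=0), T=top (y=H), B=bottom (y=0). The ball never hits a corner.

Final position: (0,19/3)
Wall sequence: RBLRTL

1. t=8/3 → R at (10,7/3); v=(-3,-1)
2. t=7/3 → B at (3,0); v=(-3,1)
3. t=1 → L at (0,1); v=(3,1)
4. t=10/3 → R at (10,13/3); v=(-3,1)
5. t=8/3 → T at (2,7); v=(-3,-1)
6. t=2/3 → L at (0,19/3); v=(3,-1)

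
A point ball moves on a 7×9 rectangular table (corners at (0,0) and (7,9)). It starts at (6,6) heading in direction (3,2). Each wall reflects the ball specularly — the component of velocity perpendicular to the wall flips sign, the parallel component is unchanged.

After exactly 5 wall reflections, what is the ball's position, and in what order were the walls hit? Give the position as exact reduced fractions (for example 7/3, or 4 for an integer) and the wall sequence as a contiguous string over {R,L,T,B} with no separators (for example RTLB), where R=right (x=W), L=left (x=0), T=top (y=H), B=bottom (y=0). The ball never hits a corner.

1. t=1/3 → R at (7,20/3); v=(-3,2)
2. t=7/6 → T at (7/2,9); v=(-3,-2)
3. t=7/6 → L at (0,20/3); v=(3,-2)
4. t=7/3 → R at (7,2); v=(-3,-2)
5. t=1 → B at (4,0); v=(-3,2)

Final position: (4,0)
Wall sequence: RTLRB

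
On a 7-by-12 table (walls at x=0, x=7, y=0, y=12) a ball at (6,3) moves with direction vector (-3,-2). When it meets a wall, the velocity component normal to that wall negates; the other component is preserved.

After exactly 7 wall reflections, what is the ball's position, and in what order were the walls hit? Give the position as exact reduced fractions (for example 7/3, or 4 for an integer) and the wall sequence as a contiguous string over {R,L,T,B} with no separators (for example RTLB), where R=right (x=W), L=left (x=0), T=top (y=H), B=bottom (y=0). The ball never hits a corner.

1. t=3/2 → B at (3/2,0); v=(-3,2)
2. t=1/2 → L at (0,1); v=(3,2)
3. t=7/3 → R at (7,17/3); v=(-3,2)
4. t=7/3 → L at (0,31/3); v=(3,2)
5. t=5/6 → T at (5/2,12); v=(3,-2)
6. t=3/2 → R at (7,9); v=(-3,-2)
7. t=7/3 → L at (0,13/3); v=(3,-2)

Final position: (0,13/3)
Wall sequence: BLRLTRL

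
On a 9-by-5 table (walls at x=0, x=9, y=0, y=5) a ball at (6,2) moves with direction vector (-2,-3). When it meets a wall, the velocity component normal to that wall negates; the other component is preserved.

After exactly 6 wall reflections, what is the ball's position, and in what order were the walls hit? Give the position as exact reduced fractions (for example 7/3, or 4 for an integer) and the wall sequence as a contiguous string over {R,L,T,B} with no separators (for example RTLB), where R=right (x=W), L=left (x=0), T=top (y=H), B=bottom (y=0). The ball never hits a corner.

Final position: (26/3,0)
Wall sequence: BTLBTB

1. t=2/3 → B at (14/3,0); v=(-2,3)
2. t=5/3 → T at (4/3,5); v=(-2,-3)
3. t=2/3 → L at (0,3); v=(2,-3)
4. t=1 → B at (2,0); v=(2,3)
5. t=5/3 → T at (16/3,5); v=(2,-3)
6. t=5/3 → B at (26/3,0); v=(2,3)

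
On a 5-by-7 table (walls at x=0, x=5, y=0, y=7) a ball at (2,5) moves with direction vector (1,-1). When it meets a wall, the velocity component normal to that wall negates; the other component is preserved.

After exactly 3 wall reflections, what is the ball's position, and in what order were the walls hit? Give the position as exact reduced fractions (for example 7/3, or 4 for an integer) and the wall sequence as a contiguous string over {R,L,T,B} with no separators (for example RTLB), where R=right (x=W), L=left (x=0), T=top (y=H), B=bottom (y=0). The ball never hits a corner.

1. t=3 → R at (5,2); v=(-1,-1)
2. t=2 → B at (3,0); v=(-1,1)
3. t=3 → L at (0,3); v=(1,1)

Final position: (0,3)
Wall sequence: RBL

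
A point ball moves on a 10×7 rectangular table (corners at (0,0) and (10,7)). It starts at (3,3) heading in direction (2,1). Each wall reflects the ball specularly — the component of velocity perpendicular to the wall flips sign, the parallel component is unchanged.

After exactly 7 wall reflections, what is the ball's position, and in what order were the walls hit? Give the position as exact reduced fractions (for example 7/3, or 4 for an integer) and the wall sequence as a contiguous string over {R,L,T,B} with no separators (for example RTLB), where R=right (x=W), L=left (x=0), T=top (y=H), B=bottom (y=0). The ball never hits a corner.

Final position: (0,13/2)
Wall sequence: RTLBRTL

1. t=7/2 → R at (10,13/2); v=(-2,1)
2. t=1/2 → T at (9,7); v=(-2,-1)
3. t=9/2 → L at (0,5/2); v=(2,-1)
4. t=5/2 → B at (5,0); v=(2,1)
5. t=5/2 → R at (10,5/2); v=(-2,1)
6. t=9/2 → T at (1,7); v=(-2,-1)
7. t=1/2 → L at (0,13/2); v=(2,-1)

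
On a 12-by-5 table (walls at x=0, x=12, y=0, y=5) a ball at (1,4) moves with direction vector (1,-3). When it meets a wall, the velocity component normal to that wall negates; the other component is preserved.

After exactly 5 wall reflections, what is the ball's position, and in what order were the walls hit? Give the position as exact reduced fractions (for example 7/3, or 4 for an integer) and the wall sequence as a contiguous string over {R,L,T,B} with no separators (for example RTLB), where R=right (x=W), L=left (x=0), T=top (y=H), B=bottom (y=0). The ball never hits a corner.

1. t=4/3 → B at (7/3,0); v=(1,3)
2. t=5/3 → T at (4,5); v=(1,-3)
3. t=5/3 → B at (17/3,0); v=(1,3)
4. t=5/3 → T at (22/3,5); v=(1,-3)
5. t=5/3 → B at (9,0); v=(1,3)

Final position: (9,0)
Wall sequence: BTBTB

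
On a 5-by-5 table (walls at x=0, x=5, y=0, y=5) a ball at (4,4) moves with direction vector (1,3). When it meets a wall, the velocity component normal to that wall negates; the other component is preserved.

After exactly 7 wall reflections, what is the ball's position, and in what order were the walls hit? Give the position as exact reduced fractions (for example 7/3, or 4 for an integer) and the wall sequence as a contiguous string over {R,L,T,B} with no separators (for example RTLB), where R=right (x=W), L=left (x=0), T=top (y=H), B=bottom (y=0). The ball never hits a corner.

1. t=1/3 → T at (13/3,5); v=(1,-3)
2. t=2/3 → R at (5,3); v=(-1,-3)
3. t=1 → B at (4,0); v=(-1,3)
4. t=5/3 → T at (7/3,5); v=(-1,-3)
5. t=5/3 → B at (2/3,0); v=(-1,3)
6. t=2/3 → L at (0,2); v=(1,3)
7. t=1 → T at (1,5); v=(1,-3)

Final position: (1,5)
Wall sequence: TRBTBLT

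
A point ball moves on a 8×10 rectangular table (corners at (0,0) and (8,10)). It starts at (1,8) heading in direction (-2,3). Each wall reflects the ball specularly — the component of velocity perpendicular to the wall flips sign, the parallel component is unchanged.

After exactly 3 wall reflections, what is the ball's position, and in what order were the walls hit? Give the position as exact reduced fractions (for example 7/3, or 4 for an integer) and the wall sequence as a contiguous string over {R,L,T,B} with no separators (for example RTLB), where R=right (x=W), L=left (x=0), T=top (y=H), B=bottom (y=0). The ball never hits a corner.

1. t=1/2 → L at (0,19/2); v=(2,3)
2. t=1/6 → T at (1/3,10); v=(2,-3)
3. t=10/3 → B at (7,0); v=(2,3)

Final position: (7,0)
Wall sequence: LTB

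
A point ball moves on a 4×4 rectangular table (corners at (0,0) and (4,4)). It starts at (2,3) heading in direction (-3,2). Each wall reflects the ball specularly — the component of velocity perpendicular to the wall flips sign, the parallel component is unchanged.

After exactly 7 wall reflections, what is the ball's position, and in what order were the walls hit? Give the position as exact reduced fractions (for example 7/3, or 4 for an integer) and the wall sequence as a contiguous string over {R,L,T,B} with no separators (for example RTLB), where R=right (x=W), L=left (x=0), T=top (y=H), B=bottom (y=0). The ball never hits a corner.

1. t=1/2 → T at (1/2,4); v=(-3,-2)
2. t=1/6 → L at (0,11/3); v=(3,-2)
3. t=4/3 → R at (4,1); v=(-3,-2)
4. t=1/2 → B at (5/2,0); v=(-3,2)
5. t=5/6 → L at (0,5/3); v=(3,2)
6. t=7/6 → T at (7/2,4); v=(3,-2)
7. t=1/6 → R at (4,11/3); v=(-3,-2)

Final position: (4,11/3)
Wall sequence: TLRBLTR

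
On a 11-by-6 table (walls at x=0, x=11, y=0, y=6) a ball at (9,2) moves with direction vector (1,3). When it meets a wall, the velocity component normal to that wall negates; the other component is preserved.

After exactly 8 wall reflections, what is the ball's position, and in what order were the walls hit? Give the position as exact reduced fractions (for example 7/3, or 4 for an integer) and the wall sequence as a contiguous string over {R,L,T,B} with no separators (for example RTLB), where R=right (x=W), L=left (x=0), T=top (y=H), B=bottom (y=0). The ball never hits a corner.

1. t=4/3 → T at (31/3,6); v=(1,-3)
2. t=2/3 → R at (11,4); v=(-1,-3)
3. t=4/3 → B at (29/3,0); v=(-1,3)
4. t=2 → T at (23/3,6); v=(-1,-3)
5. t=2 → B at (17/3,0); v=(-1,3)
6. t=2 → T at (11/3,6); v=(-1,-3)
7. t=2 → B at (5/3,0); v=(-1,3)
8. t=5/3 → L at (0,5); v=(1,3)

Final position: (0,5)
Wall sequence: TRBTBTBL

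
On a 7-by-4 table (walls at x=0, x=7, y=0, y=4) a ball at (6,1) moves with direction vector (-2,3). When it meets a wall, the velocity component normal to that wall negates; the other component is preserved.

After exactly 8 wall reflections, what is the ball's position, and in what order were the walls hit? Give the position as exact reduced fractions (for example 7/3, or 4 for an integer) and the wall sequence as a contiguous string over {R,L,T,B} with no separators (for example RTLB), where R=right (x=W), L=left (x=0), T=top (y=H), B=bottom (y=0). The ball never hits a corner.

1. t=1 → T at (4,4); v=(-2,-3)
2. t=4/3 → B at (4/3,0); v=(-2,3)
3. t=2/3 → L at (0,2); v=(2,3)
4. t=2/3 → T at (4/3,4); v=(2,-3)
5. t=4/3 → B at (4,0); v=(2,3)
6. t=4/3 → T at (20/3,4); v=(2,-3)
7. t=1/6 → R at (7,7/2); v=(-2,-3)
8. t=7/6 → B at (14/3,0); v=(-2,3)

Final position: (14/3,0)
Wall sequence: TBLTBTRB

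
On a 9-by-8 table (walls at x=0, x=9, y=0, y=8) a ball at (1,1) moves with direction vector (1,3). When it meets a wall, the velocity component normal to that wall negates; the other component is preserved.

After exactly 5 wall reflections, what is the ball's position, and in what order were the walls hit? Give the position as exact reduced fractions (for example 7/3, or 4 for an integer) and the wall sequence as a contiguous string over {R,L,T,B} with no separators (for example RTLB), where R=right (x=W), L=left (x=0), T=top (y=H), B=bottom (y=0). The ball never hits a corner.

Final position: (20/3,0)
Wall sequence: TBTRB

1. t=7/3 → T at (10/3,8); v=(1,-3)
2. t=8/3 → B at (6,0); v=(1,3)
3. t=8/3 → T at (26/3,8); v=(1,-3)
4. t=1/3 → R at (9,7); v=(-1,-3)
5. t=7/3 → B at (20/3,0); v=(-1,3)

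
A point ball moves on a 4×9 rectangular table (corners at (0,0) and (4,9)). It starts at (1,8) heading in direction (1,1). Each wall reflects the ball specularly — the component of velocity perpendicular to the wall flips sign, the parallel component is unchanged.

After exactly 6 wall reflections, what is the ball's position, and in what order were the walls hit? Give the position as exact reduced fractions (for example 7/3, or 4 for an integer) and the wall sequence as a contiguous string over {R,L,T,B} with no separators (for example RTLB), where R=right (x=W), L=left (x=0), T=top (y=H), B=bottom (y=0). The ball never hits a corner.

Final position: (0,5)
Wall sequence: TRLBRL

1. t=1 → T at (2,9); v=(1,-1)
2. t=2 → R at (4,7); v=(-1,-1)
3. t=4 → L at (0,3); v=(1,-1)
4. t=3 → B at (3,0); v=(1,1)
5. t=1 → R at (4,1); v=(-1,1)
6. t=4 → L at (0,5); v=(1,1)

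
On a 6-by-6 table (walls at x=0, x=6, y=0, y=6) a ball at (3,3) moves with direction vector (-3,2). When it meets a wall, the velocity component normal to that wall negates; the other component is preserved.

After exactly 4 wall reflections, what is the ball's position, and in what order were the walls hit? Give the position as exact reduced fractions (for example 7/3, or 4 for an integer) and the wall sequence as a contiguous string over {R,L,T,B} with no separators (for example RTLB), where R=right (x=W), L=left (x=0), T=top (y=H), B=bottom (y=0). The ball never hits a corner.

Final position: (3/2,0)
Wall sequence: LTRB

1. t=1 → L at (0,5); v=(3,2)
2. t=1/2 → T at (3/2,6); v=(3,-2)
3. t=3/2 → R at (6,3); v=(-3,-2)
4. t=3/2 → B at (3/2,0); v=(-3,2)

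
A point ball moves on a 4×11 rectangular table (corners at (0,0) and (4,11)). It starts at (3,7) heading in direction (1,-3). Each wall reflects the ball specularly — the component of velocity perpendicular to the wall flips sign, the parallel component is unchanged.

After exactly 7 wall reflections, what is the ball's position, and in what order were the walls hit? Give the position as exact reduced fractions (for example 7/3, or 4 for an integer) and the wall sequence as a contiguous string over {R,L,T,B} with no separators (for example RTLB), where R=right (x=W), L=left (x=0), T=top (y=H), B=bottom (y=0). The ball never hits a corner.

1. t=1 → R at (4,4); v=(-1,-3)
2. t=4/3 → B at (8/3,0); v=(-1,3)
3. t=8/3 → L at (0,8); v=(1,3)
4. t=1 → T at (1,11); v=(1,-3)
5. t=3 → R at (4,2); v=(-1,-3)
6. t=2/3 → B at (10/3,0); v=(-1,3)
7. t=10/3 → L at (0,10); v=(1,3)

Final position: (0,10)
Wall sequence: RBLTRBL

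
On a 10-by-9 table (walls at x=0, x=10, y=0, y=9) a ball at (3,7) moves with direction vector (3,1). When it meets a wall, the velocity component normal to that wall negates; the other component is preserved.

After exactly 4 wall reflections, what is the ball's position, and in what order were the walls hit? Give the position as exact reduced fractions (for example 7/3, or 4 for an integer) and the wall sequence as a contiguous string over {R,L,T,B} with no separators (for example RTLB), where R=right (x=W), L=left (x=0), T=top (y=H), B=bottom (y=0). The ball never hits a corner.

Final position: (10,2)
Wall sequence: TRLR

1. t=2 → T at (9,9); v=(3,-1)
2. t=1/3 → R at (10,26/3); v=(-3,-1)
3. t=10/3 → L at (0,16/3); v=(3,-1)
4. t=10/3 → R at (10,2); v=(-3,-1)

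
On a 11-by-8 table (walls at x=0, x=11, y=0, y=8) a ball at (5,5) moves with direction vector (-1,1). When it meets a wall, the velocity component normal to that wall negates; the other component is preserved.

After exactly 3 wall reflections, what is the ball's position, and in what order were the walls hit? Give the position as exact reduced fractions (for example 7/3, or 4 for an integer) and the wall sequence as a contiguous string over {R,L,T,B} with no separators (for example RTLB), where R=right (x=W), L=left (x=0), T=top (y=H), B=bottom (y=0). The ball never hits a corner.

Final position: (6,0)
Wall sequence: TLB

1. t=3 → T at (2,8); v=(-1,-1)
2. t=2 → L at (0,6); v=(1,-1)
3. t=6 → B at (6,0); v=(1,1)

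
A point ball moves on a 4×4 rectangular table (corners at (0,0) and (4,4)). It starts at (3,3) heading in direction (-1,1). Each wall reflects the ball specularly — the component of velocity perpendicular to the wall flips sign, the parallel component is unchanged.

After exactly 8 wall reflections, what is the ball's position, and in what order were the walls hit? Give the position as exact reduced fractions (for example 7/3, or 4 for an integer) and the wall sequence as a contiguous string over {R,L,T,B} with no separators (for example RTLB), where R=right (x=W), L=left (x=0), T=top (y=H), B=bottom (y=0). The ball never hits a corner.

1. t=1 → T at (2,4); v=(-1,-1)
2. t=2 → L at (0,2); v=(1,-1)
3. t=2 → B at (2,0); v=(1,1)
4. t=2 → R at (4,2); v=(-1,1)
5. t=2 → T at (2,4); v=(-1,-1)
6. t=2 → L at (0,2); v=(1,-1)
7. t=2 → B at (2,0); v=(1,1)
8. t=2 → R at (4,2); v=(-1,1)

Final position: (4,2)
Wall sequence: TLBRTLBR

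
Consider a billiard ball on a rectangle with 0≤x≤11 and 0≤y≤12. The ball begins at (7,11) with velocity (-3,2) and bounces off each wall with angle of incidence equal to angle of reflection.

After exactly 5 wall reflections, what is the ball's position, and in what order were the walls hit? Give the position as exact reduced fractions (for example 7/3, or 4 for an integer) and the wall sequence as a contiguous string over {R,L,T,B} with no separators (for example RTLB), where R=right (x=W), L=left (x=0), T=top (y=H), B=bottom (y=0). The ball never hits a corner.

Final position: (0,19/3)
Wall sequence: TLRBL

1. t=1/2 → T at (11/2,12); v=(-3,-2)
2. t=11/6 → L at (0,25/3); v=(3,-2)
3. t=11/3 → R at (11,1); v=(-3,-2)
4. t=1/2 → B at (19/2,0); v=(-3,2)
5. t=19/6 → L at (0,19/3); v=(3,2)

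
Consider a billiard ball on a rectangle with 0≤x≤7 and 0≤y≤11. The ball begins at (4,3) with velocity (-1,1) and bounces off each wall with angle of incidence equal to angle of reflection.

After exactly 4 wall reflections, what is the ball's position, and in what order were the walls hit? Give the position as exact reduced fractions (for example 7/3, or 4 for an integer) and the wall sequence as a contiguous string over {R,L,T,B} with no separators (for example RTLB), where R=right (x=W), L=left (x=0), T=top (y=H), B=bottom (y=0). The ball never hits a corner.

Final position: (0,1)
Wall sequence: LTRL

1. t=4 → L at (0,7); v=(1,1)
2. t=4 → T at (4,11); v=(1,-1)
3. t=3 → R at (7,8); v=(-1,-1)
4. t=7 → L at (0,1); v=(1,-1)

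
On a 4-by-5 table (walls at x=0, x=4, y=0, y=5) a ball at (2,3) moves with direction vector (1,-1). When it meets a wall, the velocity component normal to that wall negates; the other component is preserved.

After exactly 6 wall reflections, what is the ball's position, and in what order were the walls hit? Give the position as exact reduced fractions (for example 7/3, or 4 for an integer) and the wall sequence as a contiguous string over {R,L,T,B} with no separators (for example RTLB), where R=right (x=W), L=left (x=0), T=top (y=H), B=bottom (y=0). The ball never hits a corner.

Final position: (1,0)
Wall sequence: RBLTRB

1. t=2 → R at (4,1); v=(-1,-1)
2. t=1 → B at (3,0); v=(-1,1)
3. t=3 → L at (0,3); v=(1,1)
4. t=2 → T at (2,5); v=(1,-1)
5. t=2 → R at (4,3); v=(-1,-1)
6. t=3 → B at (1,0); v=(-1,1)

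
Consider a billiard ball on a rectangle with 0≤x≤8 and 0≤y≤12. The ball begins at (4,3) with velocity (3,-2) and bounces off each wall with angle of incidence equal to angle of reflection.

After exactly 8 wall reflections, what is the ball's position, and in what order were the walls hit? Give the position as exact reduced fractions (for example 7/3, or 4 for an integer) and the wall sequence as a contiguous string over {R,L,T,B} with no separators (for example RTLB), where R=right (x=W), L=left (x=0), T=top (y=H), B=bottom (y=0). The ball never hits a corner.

Final position: (7/2,0)
Wall sequence: RBLRTLRB

1. t=4/3 → R at (8,1/3); v=(-3,-2)
2. t=1/6 → B at (15/2,0); v=(-3,2)
3. t=5/2 → L at (0,5); v=(3,2)
4. t=8/3 → R at (8,31/3); v=(-3,2)
5. t=5/6 → T at (11/2,12); v=(-3,-2)
6. t=11/6 → L at (0,25/3); v=(3,-2)
7. t=8/3 → R at (8,3); v=(-3,-2)
8. t=3/2 → B at (7/2,0); v=(-3,2)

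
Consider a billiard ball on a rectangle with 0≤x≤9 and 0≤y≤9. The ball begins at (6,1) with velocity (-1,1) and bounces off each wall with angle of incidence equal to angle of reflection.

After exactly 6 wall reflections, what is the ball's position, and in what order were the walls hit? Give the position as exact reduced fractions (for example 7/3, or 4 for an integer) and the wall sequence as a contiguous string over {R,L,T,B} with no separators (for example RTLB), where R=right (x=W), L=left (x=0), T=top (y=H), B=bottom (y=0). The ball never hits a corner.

1. t=6 → L at (0,7); v=(1,1)
2. t=2 → T at (2,9); v=(1,-1)
3. t=7 → R at (9,2); v=(-1,-1)
4. t=2 → B at (7,0); v=(-1,1)
5. t=7 → L at (0,7); v=(1,1)
6. t=2 → T at (2,9); v=(1,-1)

Final position: (2,9)
Wall sequence: LTRBLT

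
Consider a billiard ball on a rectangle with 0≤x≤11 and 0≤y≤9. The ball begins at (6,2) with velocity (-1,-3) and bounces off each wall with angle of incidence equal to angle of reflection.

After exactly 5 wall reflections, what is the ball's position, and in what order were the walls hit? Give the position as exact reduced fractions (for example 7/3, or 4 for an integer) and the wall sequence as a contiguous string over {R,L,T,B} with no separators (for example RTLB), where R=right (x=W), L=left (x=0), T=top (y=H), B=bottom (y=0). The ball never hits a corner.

Final position: (11/3,9)
Wall sequence: BTLBT

1. t=2/3 → B at (16/3,0); v=(-1,3)
2. t=3 → T at (7/3,9); v=(-1,-3)
3. t=7/3 → L at (0,2); v=(1,-3)
4. t=2/3 → B at (2/3,0); v=(1,3)
5. t=3 → T at (11/3,9); v=(1,-3)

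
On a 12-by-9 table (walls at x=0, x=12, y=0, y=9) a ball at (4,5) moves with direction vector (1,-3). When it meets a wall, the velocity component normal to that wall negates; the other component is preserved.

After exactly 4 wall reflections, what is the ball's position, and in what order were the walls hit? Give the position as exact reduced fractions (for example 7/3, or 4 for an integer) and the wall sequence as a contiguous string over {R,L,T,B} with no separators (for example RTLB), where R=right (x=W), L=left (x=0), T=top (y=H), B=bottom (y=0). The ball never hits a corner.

Final position: (12,1)
Wall sequence: BTBR

1. t=5/3 → B at (17/3,0); v=(1,3)
2. t=3 → T at (26/3,9); v=(1,-3)
3. t=3 → B at (35/3,0); v=(1,3)
4. t=1/3 → R at (12,1); v=(-1,3)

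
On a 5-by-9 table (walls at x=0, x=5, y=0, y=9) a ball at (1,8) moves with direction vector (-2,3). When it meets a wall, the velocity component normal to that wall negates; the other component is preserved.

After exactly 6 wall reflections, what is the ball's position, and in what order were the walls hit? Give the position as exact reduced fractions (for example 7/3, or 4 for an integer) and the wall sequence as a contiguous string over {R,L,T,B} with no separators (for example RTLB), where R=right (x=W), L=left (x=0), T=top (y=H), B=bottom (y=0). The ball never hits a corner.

Final position: (5/3,9)
Wall sequence: TLRBLT

1. t=1/3 → T at (1/3,9); v=(-2,-3)
2. t=1/6 → L at (0,17/2); v=(2,-3)
3. t=5/2 → R at (5,1); v=(-2,-3)
4. t=1/3 → B at (13/3,0); v=(-2,3)
5. t=13/6 → L at (0,13/2); v=(2,3)
6. t=5/6 → T at (5/3,9); v=(2,-3)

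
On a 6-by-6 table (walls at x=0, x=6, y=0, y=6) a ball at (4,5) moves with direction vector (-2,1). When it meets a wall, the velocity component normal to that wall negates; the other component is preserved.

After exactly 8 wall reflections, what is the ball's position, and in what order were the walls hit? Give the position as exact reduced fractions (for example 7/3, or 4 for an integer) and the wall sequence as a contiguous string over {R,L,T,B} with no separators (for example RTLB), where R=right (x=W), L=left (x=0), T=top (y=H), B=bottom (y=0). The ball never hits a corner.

1. t=1 → T at (2,6); v=(-2,-1)
2. t=1 → L at (0,5); v=(2,-1)
3. t=3 → R at (6,2); v=(-2,-1)
4. t=2 → B at (2,0); v=(-2,1)
5. t=1 → L at (0,1); v=(2,1)
6. t=3 → R at (6,4); v=(-2,1)
7. t=2 → T at (2,6); v=(-2,-1)
8. t=1 → L at (0,5); v=(2,-1)

Final position: (0,5)
Wall sequence: TLRBLRTL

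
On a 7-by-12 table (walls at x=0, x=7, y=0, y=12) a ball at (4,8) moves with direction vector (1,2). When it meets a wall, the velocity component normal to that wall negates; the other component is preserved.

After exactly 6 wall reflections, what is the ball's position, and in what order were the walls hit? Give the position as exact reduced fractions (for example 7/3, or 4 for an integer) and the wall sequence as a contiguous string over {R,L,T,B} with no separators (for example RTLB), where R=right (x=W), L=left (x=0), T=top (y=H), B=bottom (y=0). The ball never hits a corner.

1. t=2 → T at (6,12); v=(1,-2)
2. t=1 → R at (7,10); v=(-1,-2)
3. t=5 → B at (2,0); v=(-1,2)
4. t=2 → L at (0,4); v=(1,2)
5. t=4 → T at (4,12); v=(1,-2)
6. t=3 → R at (7,6); v=(-1,-2)

Final position: (7,6)
Wall sequence: TRBLTR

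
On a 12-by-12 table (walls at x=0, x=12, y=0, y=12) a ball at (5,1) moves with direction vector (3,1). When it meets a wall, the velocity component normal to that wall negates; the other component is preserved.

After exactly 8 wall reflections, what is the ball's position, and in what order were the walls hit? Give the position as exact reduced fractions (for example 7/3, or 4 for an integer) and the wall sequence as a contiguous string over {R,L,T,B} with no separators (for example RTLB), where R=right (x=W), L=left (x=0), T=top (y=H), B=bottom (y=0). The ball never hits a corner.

Final position: (2,0)
Wall sequence: RLRTLRLB

1. t=7/3 → R at (12,10/3); v=(-3,1)
2. t=4 → L at (0,22/3); v=(3,1)
3. t=4 → R at (12,34/3); v=(-3,1)
4. t=2/3 → T at (10,12); v=(-3,-1)
5. t=10/3 → L at (0,26/3); v=(3,-1)
6. t=4 → R at (12,14/3); v=(-3,-1)
7. t=4 → L at (0,2/3); v=(3,-1)
8. t=2/3 → B at (2,0); v=(3,1)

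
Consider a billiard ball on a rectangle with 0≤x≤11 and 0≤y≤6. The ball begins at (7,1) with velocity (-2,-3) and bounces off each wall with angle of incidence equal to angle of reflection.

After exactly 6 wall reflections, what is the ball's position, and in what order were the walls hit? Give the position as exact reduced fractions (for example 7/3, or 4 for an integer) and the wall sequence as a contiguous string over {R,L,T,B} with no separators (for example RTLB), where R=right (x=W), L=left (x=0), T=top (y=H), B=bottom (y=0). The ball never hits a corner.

1. t=1/3 → B at (19/3,0); v=(-2,3)
2. t=2 → T at (7/3,6); v=(-2,-3)
3. t=7/6 → L at (0,5/2); v=(2,-3)
4. t=5/6 → B at (5/3,0); v=(2,3)
5. t=2 → T at (17/3,6); v=(2,-3)
6. t=2 → B at (29/3,0); v=(2,3)

Final position: (29/3,0)
Wall sequence: BTLBTB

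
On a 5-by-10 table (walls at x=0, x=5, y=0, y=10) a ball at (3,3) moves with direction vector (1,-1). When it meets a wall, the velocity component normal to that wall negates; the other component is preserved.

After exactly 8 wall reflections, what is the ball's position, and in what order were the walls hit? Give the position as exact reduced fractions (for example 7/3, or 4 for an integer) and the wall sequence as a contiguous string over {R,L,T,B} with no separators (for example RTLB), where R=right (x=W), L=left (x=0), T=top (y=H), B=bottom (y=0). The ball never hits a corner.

Final position: (4,0)
Wall sequence: RBLRTLRB

1. t=2 → R at (5,1); v=(-1,-1)
2. t=1 → B at (4,0); v=(-1,1)
3. t=4 → L at (0,4); v=(1,1)
4. t=5 → R at (5,9); v=(-1,1)
5. t=1 → T at (4,10); v=(-1,-1)
6. t=4 → L at (0,6); v=(1,-1)
7. t=5 → R at (5,1); v=(-1,-1)
8. t=1 → B at (4,0); v=(-1,1)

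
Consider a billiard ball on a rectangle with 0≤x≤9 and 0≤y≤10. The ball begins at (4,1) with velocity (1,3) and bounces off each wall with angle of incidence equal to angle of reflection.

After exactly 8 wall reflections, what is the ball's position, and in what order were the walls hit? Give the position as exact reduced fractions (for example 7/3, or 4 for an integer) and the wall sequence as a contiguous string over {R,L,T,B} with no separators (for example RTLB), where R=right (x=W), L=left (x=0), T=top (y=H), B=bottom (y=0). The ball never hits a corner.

Final position: (17/3,0)
Wall sequence: TRBTBLTB

1. t=3 → T at (7,10); v=(1,-3)
2. t=2 → R at (9,4); v=(-1,-3)
3. t=4/3 → B at (23/3,0); v=(-1,3)
4. t=10/3 → T at (13/3,10); v=(-1,-3)
5. t=10/3 → B at (1,0); v=(-1,3)
6. t=1 → L at (0,3); v=(1,3)
7. t=7/3 → T at (7/3,10); v=(1,-3)
8. t=10/3 → B at (17/3,0); v=(1,3)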